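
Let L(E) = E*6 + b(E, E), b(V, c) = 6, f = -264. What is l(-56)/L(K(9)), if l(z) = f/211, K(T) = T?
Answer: -22/1055 ≈ -0.020853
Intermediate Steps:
L(E) = 6 + 6*E (L(E) = E*6 + 6 = 6*E + 6 = 6 + 6*E)
l(z) = -264/211
l(-56)/L(K(9)) = -264/(211*(6 + 6*9)) = -264/(211*(6 + 54)) = -264/211/60 = -264/211*1/60 = -22/1055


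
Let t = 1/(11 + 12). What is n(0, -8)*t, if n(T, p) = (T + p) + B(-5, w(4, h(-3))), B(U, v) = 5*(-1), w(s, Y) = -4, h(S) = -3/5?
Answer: -13/23 ≈ -0.56522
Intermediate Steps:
h(S) = -3/5 (h(S) = -3*1/5 = -3/5)
B(U, v) = -5
n(T, p) = -5 + T + p (n(T, p) = (T + p) - 5 = -5 + T + p)
t = 1/23 ≈ 0.043478
n(0, -8)*t = (-5 + 0 - 8)*(1/23) = -13*1/23 = -13/23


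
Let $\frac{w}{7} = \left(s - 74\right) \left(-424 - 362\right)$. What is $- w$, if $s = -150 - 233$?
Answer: $-2514414$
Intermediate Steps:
$s = -383$
$w = 2514414$ ($w = 7 \left(-383 - 74\right) \left(-424 - 362\right) = 7 \left(\left(-457\right) \left(-786\right)\right) = 7 \cdot 359202 = 2514414$)
$- w = \left(-1\right) 2514414 = -2514414$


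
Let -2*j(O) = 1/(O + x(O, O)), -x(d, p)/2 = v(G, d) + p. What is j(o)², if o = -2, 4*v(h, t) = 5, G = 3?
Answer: 1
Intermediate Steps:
v(h, t) = 5/4 (v(h, t) = (¼)*5 = 5/4)
x(d, p) = -5/2 - 2*p (x(d, p) = -2*(5/4 + p) = -5/2 - 2*p)
j(O) = -1/(2*(-5/2 - O)) (j(O) = -1/(2*(O + (-5/2 - 2*O))) = -1/(2*(-5/2 - O)))
j(o)² = (1/(5 + 2*(-2)))² = (1/(5 - 4))² = (1/1)² = 1² = 1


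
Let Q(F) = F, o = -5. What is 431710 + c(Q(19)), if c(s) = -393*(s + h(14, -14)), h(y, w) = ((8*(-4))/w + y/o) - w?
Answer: 14663009/35 ≈ 4.1894e+5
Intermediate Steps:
h(y, w) = -w - 32/w - y/5 (h(y, w) = ((8*(-4))/w + y/(-5)) - w = (-32/w + y*(-⅕)) - w = (-32/w - y/5) - w = -w - 32/w - y/5)
c(s) = -185496/35 - 393*s (c(s) = -393*(s + (-1*(-14) - 32/(-14) - ⅕*14)) = -393*(s + (14 - 32*(-1/14) - 14/5)) = -393*(s + (14 + 16/7 - 14/5)) = -393*(s + 472/35) = -393*(472/35 + s) = -185496/35 - 393*s)
431710 + c(Q(19)) = 431710 + (-185496/35 - 393*19) = 431710 + (-185496/35 - 7467) = 431710 - 446841/35 = 14663009/35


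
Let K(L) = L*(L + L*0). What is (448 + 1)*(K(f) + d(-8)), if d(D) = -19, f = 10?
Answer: 36369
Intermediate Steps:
K(L) = L² (K(L) = L*(L + 0) = L*L = L²)
(448 + 1)*(K(f) + d(-8)) = (448 + 1)*(10² - 19) = 449*(100 - 19) = 449*81 = 36369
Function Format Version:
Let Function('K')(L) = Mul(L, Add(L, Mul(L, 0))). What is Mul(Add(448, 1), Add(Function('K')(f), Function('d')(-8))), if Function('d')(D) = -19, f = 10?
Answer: 36369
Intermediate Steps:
Function('K')(L) = Pow(L, 2) (Function('K')(L) = Mul(L, Add(L, 0)) = Mul(L, L) = Pow(L, 2))
Mul(Add(448, 1), Add(Function('K')(f), Function('d')(-8))) = Mul(Add(448, 1), Add(Pow(10, 2), -19)) = Mul(449, Add(100, -19)) = Mul(449, 81) = 36369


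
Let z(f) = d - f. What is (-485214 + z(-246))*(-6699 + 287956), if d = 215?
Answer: -136340174521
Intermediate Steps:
z(f) = 215 - f
(-485214 + z(-246))*(-6699 + 287956) = (-485214 + (215 - 1*(-246)))*(-6699 + 287956) = (-485214 + (215 + 246))*281257 = (-485214 + 461)*281257 = -484753*281257 = -136340174521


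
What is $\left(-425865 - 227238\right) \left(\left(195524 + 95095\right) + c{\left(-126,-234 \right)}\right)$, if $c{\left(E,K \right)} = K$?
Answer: $-189651314655$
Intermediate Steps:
$\left(-425865 - 227238\right) \left(\left(195524 + 95095\right) + c{\left(-126,-234 \right)}\right) = \left(-425865 - 227238\right) \left(\left(195524 + 95095\right) - 234\right) = - 653103 \left(290619 - 234\right) = \left(-653103\right) 290385 = -189651314655$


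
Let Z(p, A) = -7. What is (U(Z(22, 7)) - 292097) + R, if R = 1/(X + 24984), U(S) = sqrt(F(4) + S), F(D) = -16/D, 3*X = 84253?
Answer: -46503302882/159205 + I*sqrt(11) ≈ -2.921e+5 + 3.3166*I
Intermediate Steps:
X = 84253/3 (X = (1/3)*84253 = 84253/3 ≈ 28084.)
U(S) = sqrt(-4 + S) (U(S) = sqrt(-16/4 + S) = sqrt(-16*1/4 + S) = sqrt(-4 + S))
R = 3/159205 (R = 1/(84253/3 + 24984) = 1/(159205/3) = 3/159205 ≈ 1.8844e-5)
(U(Z(22, 7)) - 292097) + R = (sqrt(-4 - 7) - 292097) + 3/159205 = (sqrt(-11) - 292097) + 3/159205 = (I*sqrt(11) - 292097) + 3/159205 = (-292097 + I*sqrt(11)) + 3/159205 = -46503302882/159205 + I*sqrt(11)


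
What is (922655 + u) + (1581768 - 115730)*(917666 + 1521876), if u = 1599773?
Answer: 3576463797024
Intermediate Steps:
(922655 + u) + (1581768 - 115730)*(917666 + 1521876) = (922655 + 1599773) + (1581768 - 115730)*(917666 + 1521876) = 2522428 + 1466038*2439542 = 2522428 + 3576461274596 = 3576463797024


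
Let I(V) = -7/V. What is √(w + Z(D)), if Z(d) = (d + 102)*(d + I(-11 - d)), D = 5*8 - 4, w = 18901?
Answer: √52772023/47 ≈ 154.56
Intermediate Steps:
D = 36 (D = 40 - 4 = 36)
Z(d) = (102 + d)*(d - 7/(-11 - d)) (Z(d) = (d + 102)*(d - 7/(-11 - d)) = (102 + d)*(d - 7/(-11 - d)))
√(w + Z(D)) = √(18901 + (714 + 7*36 + 36*(11 + 36)*(102 + 36))/(11 + 36)) = √(18901 + (714 + 252 + 36*47*138)/47) = √(18901 + (714 + 252 + 233496)/47) = √(18901 + (1/47)*234462) = √(18901 + 234462/47) = √(1122809/47) = √52772023/47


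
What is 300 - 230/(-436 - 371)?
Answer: 242330/807 ≈ 300.29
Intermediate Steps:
300 - 230/(-436 - 371) = 300 - 230/(-807) = 300 - 1/807*(-230) = 300 + 230/807 = 242330/807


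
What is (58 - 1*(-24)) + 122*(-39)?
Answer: -4676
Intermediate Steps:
(58 - 1*(-24)) + 122*(-39) = (58 + 24) - 4758 = 82 - 4758 = -4676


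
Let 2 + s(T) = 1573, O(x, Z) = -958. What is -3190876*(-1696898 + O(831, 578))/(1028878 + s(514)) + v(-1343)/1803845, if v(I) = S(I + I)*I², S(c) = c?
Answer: 3255868357759257078/619590092135 ≈ 5.2549e+6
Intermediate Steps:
s(T) = 1571 (s(T) = -2 + 1573 = 1571)
v(I) = 2*I³ (v(I) = (I + I)*I² = (2*I)*I² = 2*I³)
-3190876*(-1696898 + O(831, 578))/(1028878 + s(514)) + v(-1343)/1803845 = -3190876*(-1696898 - 958)/(1028878 + 1571) + (2*(-1343)³)/1803845 = -3190876/(1030449/(-1697856)) + (2*(-2422300607))*(1/1803845) = -3190876/(1030449*(-1/1697856)) - 4844601214*1/1803845 = -3190876/(-343483/565952) - 4844601214/1803845 = -3190876*(-565952/343483) - 4844601214/1803845 = 1805882653952/343483 - 4844601214/1803845 = 3255868357759257078/619590092135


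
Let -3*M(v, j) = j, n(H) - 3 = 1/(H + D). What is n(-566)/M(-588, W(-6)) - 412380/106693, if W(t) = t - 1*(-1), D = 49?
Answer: -113975970/55160281 ≈ -2.0663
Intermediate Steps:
n(H) = 3 + 1/(49 + H) (n(H) = 3 + 1/(H + 49) = 3 + 1/(49 + H))
W(t) = 1 + t (W(t) = t + 1 = 1 + t)
M(v, j) = -j/3
n(-566)/M(-588, W(-6)) - 412380/106693 = ((148 + 3*(-566))/(49 - 566))/((-(1 - 6)/3)) - 412380/106693 = ((148 - 1698)/(-517))/((-1/3*(-5))) - 412380*1/106693 = (-1/517*(-1550))/(5/3) - 412380/106693 = (1550/517)*(3/5) - 412380/106693 = 930/517 - 412380/106693 = -113975970/55160281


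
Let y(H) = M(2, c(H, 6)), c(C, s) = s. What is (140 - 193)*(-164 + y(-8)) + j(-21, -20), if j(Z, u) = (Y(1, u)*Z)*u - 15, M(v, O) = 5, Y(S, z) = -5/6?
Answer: 8062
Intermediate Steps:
Y(S, z) = -5/6 (Y(S, z) = -5*1/6 = -5/6)
y(H) = 5
j(Z, u) = -15 - 5*Z*u/6 (j(Z, u) = (-5*Z/6)*u - 15 = -5*Z*u/6 - 15 = -15 - 5*Z*u/6)
(140 - 193)*(-164 + y(-8)) + j(-21, -20) = (140 - 193)*(-164 + 5) + (-15 - 5/6*(-21)*(-20)) = -53*(-159) + (-15 - 350) = 8427 - 365 = 8062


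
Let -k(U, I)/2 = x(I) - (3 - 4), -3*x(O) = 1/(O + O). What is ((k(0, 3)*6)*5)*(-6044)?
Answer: 1027480/3 ≈ 3.4249e+5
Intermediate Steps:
x(O) = -1/(6*O) (x(O) = -1/(3*(O + O)) = -1/(2*O)/3 = -1/(6*O))
k(U, I) = -2 + 1/(3*I) (k(U, I) = -2*(-1/(6*I) - (3 - 4)) = -2*(-1/(6*I) - 1*(-1)) = -2*(-1/(6*I) + 1) = -2*(1 - 1/(6*I)) = -2 + 1/(3*I))
((k(0, 3)*6)*5)*(-6044) = (((-2 + (1/3)/3)*6)*5)*(-6044) = (((-2 + (1/3)*(1/3))*6)*5)*(-6044) = (((-2 + 1/9)*6)*5)*(-6044) = (-17/9*6*5)*(-6044) = -34/3*5*(-6044) = -170/3*(-6044) = 1027480/3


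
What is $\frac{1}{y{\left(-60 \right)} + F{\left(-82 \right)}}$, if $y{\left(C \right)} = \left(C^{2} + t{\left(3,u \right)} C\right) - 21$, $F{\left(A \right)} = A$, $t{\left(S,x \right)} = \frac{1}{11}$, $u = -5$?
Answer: $\frac{11}{38407} \approx 0.00028641$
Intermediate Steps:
$t{\left(S,x \right)} = \frac{1}{11}$
$y{\left(C \right)} = -21 + C^{2} + \frac{C}{11}$ ($y{\left(C \right)} = \left(C^{2} + \frac{C}{11}\right) - 21 = -21 + C^{2} + \frac{C}{11}$)
$\frac{1}{y{\left(-60 \right)} + F{\left(-82 \right)}} = \frac{1}{\left(-21 + \left(-60\right)^{2} + \frac{1}{11} \left(-60\right)\right) - 82} = \frac{1}{\left(-21 + 3600 - \frac{60}{11}\right) - 82} = \frac{1}{\frac{39309}{11} - 82} = \frac{1}{\frac{38407}{11}} = \frac{11}{38407}$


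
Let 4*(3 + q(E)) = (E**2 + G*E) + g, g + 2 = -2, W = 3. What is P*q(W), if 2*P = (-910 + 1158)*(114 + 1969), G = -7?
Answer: -1808044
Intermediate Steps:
g = -4 (g = -2 - 2 = -4)
q(E) = -4 - 7*E/4 + E**2/4 (q(E) = -3 + ((E**2 - 7*E) - 4)/4 = -3 + (-4 + E**2 - 7*E)/4 = -3 + (-1 - 7*E/4 + E**2/4) = -4 - 7*E/4 + E**2/4)
P = 258292 (P = ((-910 + 1158)*(114 + 1969))/2 = (248*2083)/2 = (1/2)*516584 = 258292)
P*q(W) = 258292*(-4 - 7/4*3 + (1/4)*3**2) = 258292*(-4 - 21/4 + (1/4)*9) = 258292*(-4 - 21/4 + 9/4) = 258292*(-7) = -1808044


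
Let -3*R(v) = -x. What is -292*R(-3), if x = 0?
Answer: 0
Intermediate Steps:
R(v) = 0 (R(v) = -(-1)*0/3 = -1/3*0 = 0)
-292*R(-3) = -292*0 = 0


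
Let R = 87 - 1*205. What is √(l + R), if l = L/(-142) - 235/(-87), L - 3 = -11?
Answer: I*√4397115981/6177 ≈ 10.735*I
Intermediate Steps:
L = -8 (L = 3 - 11 = -8)
l = 17033/6177 (l = -8/(-142) - 235/(-87) = -8*(-1/142) - 235*(-1/87) = 4/71 + 235/87 = 17033/6177 ≈ 2.7575)
R = -118 (R = 87 - 205 = -118)
√(l + R) = √(17033/6177 - 118) = √(-711853/6177) = I*√4397115981/6177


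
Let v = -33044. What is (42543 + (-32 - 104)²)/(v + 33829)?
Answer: 61039/785 ≈ 77.757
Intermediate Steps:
(42543 + (-32 - 104)²)/(v + 33829) = (42543 + (-32 - 104)²)/(-33044 + 33829) = (42543 + (-136)²)/785 = (42543 + 18496)*(1/785) = 61039*(1/785) = 61039/785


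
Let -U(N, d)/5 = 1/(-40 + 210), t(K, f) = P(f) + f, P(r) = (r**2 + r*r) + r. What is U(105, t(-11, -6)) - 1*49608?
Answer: -1686673/34 ≈ -49608.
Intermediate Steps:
P(r) = r + 2*r**2 (P(r) = (r**2 + r**2) + r = 2*r**2 + r = r + 2*r**2)
t(K, f) = f + f*(1 + 2*f) (t(K, f) = f*(1 + 2*f) + f = f + f*(1 + 2*f))
U(N, d) = -1/34 (U(N, d) = -5/(-40 + 210) = -5/170 = -5*1/170 = -1/34)
U(105, t(-11, -6)) - 1*49608 = -1/34 - 1*49608 = -1/34 - 49608 = -1686673/34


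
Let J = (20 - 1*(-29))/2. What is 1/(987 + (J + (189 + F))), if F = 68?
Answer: 2/2537 ≈ 0.00078833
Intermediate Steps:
J = 49/2 (J = (20 + 29)*(½) = 49*(½) = 49/2 ≈ 24.500)
1/(987 + (J + (189 + F))) = 1/(987 + (49/2 + (189 + 68))) = 1/(987 + (49/2 + 257)) = 1/(987 + 563/2) = 1/(2537/2) = 2/2537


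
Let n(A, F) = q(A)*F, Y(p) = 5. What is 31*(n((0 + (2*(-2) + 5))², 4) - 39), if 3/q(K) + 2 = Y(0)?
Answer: -1085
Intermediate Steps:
q(K) = 1 (q(K) = 3/(-2 + 5) = 3/3 = 3*(⅓) = 1)
n(A, F) = F (n(A, F) = 1*F = F)
31*(n((0 + (2*(-2) + 5))², 4) - 39) = 31*(4 - 39) = 31*(-35) = -1085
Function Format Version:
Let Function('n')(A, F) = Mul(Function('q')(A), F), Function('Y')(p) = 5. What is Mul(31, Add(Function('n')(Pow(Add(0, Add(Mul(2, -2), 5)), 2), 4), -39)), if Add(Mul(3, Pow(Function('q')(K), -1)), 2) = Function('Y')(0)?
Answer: -1085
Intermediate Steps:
Function('q')(K) = 1 (Function('q')(K) = Mul(3, Pow(Add(-2, 5), -1)) = Mul(3, Pow(3, -1)) = Mul(3, Rational(1, 3)) = 1)
Function('n')(A, F) = F (Function('n')(A, F) = Mul(1, F) = F)
Mul(31, Add(Function('n')(Pow(Add(0, Add(Mul(2, -2), 5)), 2), 4), -39)) = Mul(31, Add(4, -39)) = Mul(31, -35) = -1085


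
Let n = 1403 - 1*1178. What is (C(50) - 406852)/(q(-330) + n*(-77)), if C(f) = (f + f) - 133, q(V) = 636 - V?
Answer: 21415/861 ≈ 24.872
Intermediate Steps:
C(f) = -133 + 2*f (C(f) = 2*f - 133 = -133 + 2*f)
n = 225 (n = 1403 - 1178 = 225)
(C(50) - 406852)/(q(-330) + n*(-77)) = ((-133 + 2*50) - 406852)/((636 - 1*(-330)) + 225*(-77)) = ((-133 + 100) - 406852)/((636 + 330) - 17325) = (-33 - 406852)/(966 - 17325) = -406885/(-16359) = -406885*(-1/16359) = 21415/861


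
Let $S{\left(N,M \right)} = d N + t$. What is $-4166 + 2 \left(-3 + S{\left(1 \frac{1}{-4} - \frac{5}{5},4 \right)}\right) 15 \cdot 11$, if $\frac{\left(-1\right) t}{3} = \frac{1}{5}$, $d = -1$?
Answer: $- \frac{9883}{2} \approx -4941.5$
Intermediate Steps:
$t = - \frac{3}{5} \approx -0.6$
$S{\left(N,M \right)} = - \frac{3}{5} - N$ ($S{\left(N,M \right)} = - N - \frac{3}{5} = - \frac{3}{5} - N$)
$-4166 + 2 \left(-3 + S{\left(1 \frac{1}{-4} - \frac{5}{5},4 \right)}\right) 15 \cdot 11 = -4166 + 2 \left(-3 - \left(\frac{3}{5} - 1 + \frac{1}{-4}\right)\right) 15 \cdot 11 = -4166 + 2 \left(-3 - \left(\frac{3}{5} - 1 - \frac{1}{4}\right)\right) 15 \cdot 11 = -4166 + 2 \left(-3 - - \frac{13}{20}\right) 15 \cdot 11 = -4166 + 2 \left(-3 + \left(- \frac{3}{5} + \frac{5}{4}\right)\right) 15 \cdot 11 = -4166 + 2 \left(-3 + \frac{13}{20}\right) 15 \cdot 11 = -4166 + 2 \left(- \frac{47}{20}\right) 15 \cdot 11 = -4166 + \left(- \frac{47}{10}\right) 15 \cdot 11 = -4166 - \frac{1551}{2} = - \frac{9883}{2}$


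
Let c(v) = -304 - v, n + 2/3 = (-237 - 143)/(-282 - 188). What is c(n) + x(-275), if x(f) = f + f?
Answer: -120434/141 ≈ -854.14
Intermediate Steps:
x(f) = 2*f
n = 20/141 (n = -⅔ + (-237 - 143)/(-282 - 188) = -⅔ - 380/(-470) = -⅔ - 380*(-1/470) = -⅔ + 38/47 = 20/141 ≈ 0.14184)
c(n) + x(-275) = (-304 - 1*20/141) + 2*(-275) = (-304 - 20/141) - 550 = -42884/141 - 550 = -120434/141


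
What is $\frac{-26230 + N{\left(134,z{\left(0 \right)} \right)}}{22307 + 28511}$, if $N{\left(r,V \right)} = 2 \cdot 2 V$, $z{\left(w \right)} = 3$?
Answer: $- \frac{13109}{25409} \approx -0.51592$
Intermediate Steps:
$N{\left(r,V \right)} = 4 V$
$\frac{-26230 + N{\left(134,z{\left(0 \right)} \right)}}{22307 + 28511} = \frac{-26230 + 4 \cdot 3}{22307 + 28511} = \frac{-26230 + 12}{50818} = \left(-26218\right) \frac{1}{50818} = - \frac{13109}{25409}$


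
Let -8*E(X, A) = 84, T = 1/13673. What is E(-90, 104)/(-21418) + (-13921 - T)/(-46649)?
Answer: 8166877268541/27322161999572 ≈ 0.29891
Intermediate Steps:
T = 1/13673 ≈ 7.3137e-5
E(X, A) = -21/2 (E(X, A) = -1/8*84 = -21/2)
E(-90, 104)/(-21418) + (-13921 - T)/(-46649) = -21/2/(-21418) + (-13921 - 1*1/13673)/(-46649) = -21/2*(-1/21418) + (-13921 - 1/13673)*(-1/46649) = 21/42836 - 190341834/13673*(-1/46649) = 21/42836 + 190341834/637831777 = 8166877268541/27322161999572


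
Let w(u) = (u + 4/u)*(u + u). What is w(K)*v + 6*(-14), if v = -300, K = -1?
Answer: -3084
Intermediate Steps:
w(u) = 2*u*(u + 4/u) (w(u) = (u + 4/u)*(2*u) = 2*u*(u + 4/u))
w(K)*v + 6*(-14) = (8 + 2*(-1)**2)*(-300) + 6*(-14) = (8 + 2*1)*(-300) - 84 = (8 + 2)*(-300) - 84 = 10*(-300) - 84 = -3000 - 84 = -3084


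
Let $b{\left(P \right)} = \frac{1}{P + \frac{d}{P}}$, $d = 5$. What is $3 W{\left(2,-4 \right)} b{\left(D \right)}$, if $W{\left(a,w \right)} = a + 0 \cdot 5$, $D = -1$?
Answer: $-1$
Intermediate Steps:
$b{\left(P \right)} = \frac{1}{P + \frac{5}{P}}$
$W{\left(a,w \right)} = a$ ($W{\left(a,w \right)} = a + 0 = a$)
$3 W{\left(2,-4 \right)} b{\left(D \right)} = 3 \cdot 2 \left(- \frac{1}{5 + \left(-1\right)^{2}}\right) = 6 \left(- \frac{1}{5 + 1}\right) = 6 \left(- \frac{1}{6}\right) = -1$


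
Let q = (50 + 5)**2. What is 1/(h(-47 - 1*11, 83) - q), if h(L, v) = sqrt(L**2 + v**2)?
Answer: -3025/9140372 - sqrt(10253)/9140372 ≈ -0.00034203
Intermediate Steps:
q = 3025 (q = 55**2 = 3025)
1/(h(-47 - 1*11, 83) - q) = 1/(sqrt((-47 - 1*11)**2 + 83**2) - 1*3025) = 1/(sqrt((-47 - 11)**2 + 6889) - 3025) = 1/(sqrt((-58)**2 + 6889) - 3025) = 1/(sqrt(3364 + 6889) - 3025) = 1/(sqrt(10253) - 3025) = 1/(-3025 + sqrt(10253))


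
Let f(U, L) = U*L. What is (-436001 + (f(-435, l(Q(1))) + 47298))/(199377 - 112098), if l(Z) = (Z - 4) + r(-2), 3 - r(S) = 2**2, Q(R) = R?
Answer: -386963/87279 ≈ -4.4336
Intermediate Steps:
r(S) = -1 (r(S) = 3 - 1*2**2 = 3 - 1*4 = 3 - 4 = -1)
l(Z) = -5 + Z (l(Z) = (Z - 4) - 1 = (-4 + Z) - 1 = -5 + Z)
f(U, L) = L*U
(-436001 + (f(-435, l(Q(1))) + 47298))/(199377 - 112098) = (-436001 + ((-5 + 1)*(-435) + 47298))/(199377 - 112098) = (-436001 + (-4*(-435) + 47298))/87279 = (-436001 + (1740 + 47298))*(1/87279) = (-436001 + 49038)*(1/87279) = -386963*1/87279 = -386963/87279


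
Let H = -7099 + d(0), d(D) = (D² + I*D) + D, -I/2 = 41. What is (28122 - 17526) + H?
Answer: 3497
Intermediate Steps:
I = -82 (I = -2*41 = -82)
d(D) = D² - 81*D (d(D) = (D² - 82*D) + D = D² - 81*D)
H = -7099 (H = -7099 + 0*(-81 + 0) = -7099 + 0*(-81) = -7099 + 0 = -7099)
(28122 - 17526) + H = (28122 - 17526) - 7099 = 10596 - 7099 = 3497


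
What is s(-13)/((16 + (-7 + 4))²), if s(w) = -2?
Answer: -2/169 ≈ -0.011834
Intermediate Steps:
s(-13)/((16 + (-7 + 4))²) = -2/(16 + (-7 + 4))² = -2/(16 - 3)² = -2/(13²) = -2/169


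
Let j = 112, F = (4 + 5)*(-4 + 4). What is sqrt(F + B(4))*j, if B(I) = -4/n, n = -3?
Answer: 224*sqrt(3)/3 ≈ 129.33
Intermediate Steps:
B(I) = 4/3 (B(I) = -4/(-3) = -4*(-1/3) = 4/3)
F = 0 (F = 9*0 = 0)
sqrt(F + B(4))*j = sqrt(0 + 4/3)*112 = sqrt(4/3)*112 = (2*sqrt(3)/3)*112 = 224*sqrt(3)/3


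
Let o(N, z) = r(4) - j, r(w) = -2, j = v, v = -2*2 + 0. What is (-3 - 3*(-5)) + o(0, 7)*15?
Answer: 42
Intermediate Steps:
v = -4 (v = -4 + 0 = -4)
j = -4
o(N, z) = 2 (o(N, z) = -2 - 1*(-4) = -2 + 4 = 2)
(-3 - 3*(-5)) + o(0, 7)*15 = (-3 - 3*(-5)) + 2*15 = (-3 + 15) + 30 = 12 + 30 = 42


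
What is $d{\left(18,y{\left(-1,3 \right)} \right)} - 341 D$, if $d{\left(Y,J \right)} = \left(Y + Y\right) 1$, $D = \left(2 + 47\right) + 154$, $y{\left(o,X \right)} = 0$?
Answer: $-69187$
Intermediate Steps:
$D = 203$ ($D = 49 + 154 = 203$)
$d{\left(Y,J \right)} = 2 Y$ ($d{\left(Y,J \right)} = 2 Y 1 = 2 Y$)
$d{\left(18,y{\left(-1,3 \right)} \right)} - 341 D = 2 \cdot 18 - 69223 = 36 - 69223 = -69187$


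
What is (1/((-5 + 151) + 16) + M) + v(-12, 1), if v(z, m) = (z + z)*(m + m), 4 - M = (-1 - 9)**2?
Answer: -23327/162 ≈ -143.99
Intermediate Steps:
M = -96 (M = 4 - (-1 - 9)**2 = 4 - 1*(-10)**2 = 4 - 1*100 = 4 - 100 = -96)
v(z, m) = 4*m*z (v(z, m) = (2*z)*(2*m) = 4*m*z)
(1/((-5 + 151) + 16) + M) + v(-12, 1) = (1/((-5 + 151) + 16) - 96) + 4*1*(-12) = (1/(146 + 16) - 96) - 48 = (1/162 - 96) - 48 = -15551/162 - 48 = -23327/162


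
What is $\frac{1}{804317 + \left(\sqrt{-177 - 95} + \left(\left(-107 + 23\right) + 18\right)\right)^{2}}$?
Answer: $\frac{i}{33 \left(16 \sqrt{17} + 24497 i\right)} \approx 1.237 \cdot 10^{-6} + 3.3312 \cdot 10^{-9} i$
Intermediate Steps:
$\frac{1}{804317 + \left(\sqrt{-177 - 95} + \left(\left(-107 + 23\right) + 18\right)\right)^{2}} = \frac{1}{804317 + \left(\sqrt{-177 - 95} + \left(-84 + 18\right)\right)^{2}} = \frac{1}{804317 + \left(\sqrt{-177 - 95} - 66\right)^{2}} = \frac{1}{804317 + \left(\sqrt{-272} - 66\right)^{2}} = \frac{1}{804317 + \left(4 i \sqrt{17} - 66\right)^{2}} = \frac{1}{804317 + \left(-66 + 4 i \sqrt{17}\right)^{2}}$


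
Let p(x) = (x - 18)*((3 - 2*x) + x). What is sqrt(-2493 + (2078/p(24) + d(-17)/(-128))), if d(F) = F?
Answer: I*sqrt(283296622)/336 ≈ 50.094*I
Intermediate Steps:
p(x) = (-18 + x)*(3 - x)
sqrt(-2493 + (2078/p(24) + d(-17)/(-128))) = sqrt(-2493 + (2078/(-54 - 1*24**2 + 21*24) - 17/(-128))) = sqrt(-2493 + (2078/(-54 - 1*576 + 504) - 17*(-1/128))) = sqrt(-2493 + (2078/(-54 - 576 + 504) + 17/128)) = sqrt(-2493 + (2078/(-126) + 17/128)) = sqrt(-2493 + (2078*(-1/126) + 17/128)) = sqrt(-2493 + (-1039/63 + 17/128)) = sqrt(-2493 - 131921/8064) = sqrt(-20235473/8064) = I*sqrt(283296622)/336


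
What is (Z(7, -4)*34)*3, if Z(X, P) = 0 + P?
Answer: -408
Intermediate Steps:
Z(X, P) = P
(Z(7, -4)*34)*3 = -4*34*3 = -136*3 = -408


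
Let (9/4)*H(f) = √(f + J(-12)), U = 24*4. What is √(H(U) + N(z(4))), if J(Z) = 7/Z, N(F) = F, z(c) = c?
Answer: √(324 + 6*√3435)/9 ≈ 2.8881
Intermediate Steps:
U = 96
H(f) = 4*√(-7/12 + f)/9 (H(f) = 4*√(f + 7/(-12))/9 = 4*√(f + 7*(-1/12))/9 = 4*√(f - 7/12)/9 = 4*√(-7/12 + f)/9)
√(H(U) + N(z(4))) = √(2*√(-21 + 36*96)/27 + 4) = √(2*√(-21 + 3456)/27 + 4) = √(2*√3435/27 + 4) = √(4 + 2*√3435/27)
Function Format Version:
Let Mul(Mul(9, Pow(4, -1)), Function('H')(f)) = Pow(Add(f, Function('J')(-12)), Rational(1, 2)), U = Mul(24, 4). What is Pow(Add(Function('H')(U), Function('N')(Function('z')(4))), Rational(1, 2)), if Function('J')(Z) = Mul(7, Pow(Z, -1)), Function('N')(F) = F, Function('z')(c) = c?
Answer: Mul(Rational(1, 9), Pow(Add(324, Mul(6, Pow(3435, Rational(1, 2)))), Rational(1, 2))) ≈ 2.8881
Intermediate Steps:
U = 96
Function('H')(f) = Mul(Rational(4, 9), Pow(Add(Rational(-7, 12), f), Rational(1, 2))) (Function('H')(f) = Mul(Rational(4, 9), Pow(Add(f, Mul(7, Pow(-12, -1))), Rational(1, 2))) = Mul(Rational(4, 9), Pow(Add(f, Mul(7, Rational(-1, 12))), Rational(1, 2))) = Mul(Rational(4, 9), Pow(Add(f, Rational(-7, 12)), Rational(1, 2))) = Mul(Rational(4, 9), Pow(Add(Rational(-7, 12), f), Rational(1, 2))))
Pow(Add(Function('H')(U), Function('N')(Function('z')(4))), Rational(1, 2)) = Pow(Add(Mul(Rational(2, 27), Pow(Add(-21, Mul(36, 96)), Rational(1, 2))), 4), Rational(1, 2)) = Pow(Add(Mul(Rational(2, 27), Pow(Add(-21, 3456), Rational(1, 2))), 4), Rational(1, 2)) = Pow(Add(Mul(Rational(2, 27), Pow(3435, Rational(1, 2))), 4), Rational(1, 2)) = Pow(Add(4, Mul(Rational(2, 27), Pow(3435, Rational(1, 2)))), Rational(1, 2))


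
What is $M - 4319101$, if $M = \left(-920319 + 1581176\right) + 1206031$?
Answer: $-2452213$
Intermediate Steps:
$M = 1866888$ ($M = 660857 + 1206031 = 1866888$)
$M - 4319101 = 1866888 - 4319101 = -2452213$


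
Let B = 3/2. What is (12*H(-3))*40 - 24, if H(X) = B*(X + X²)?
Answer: 4296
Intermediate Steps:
B = 3/2 (B = 3*(½) = 3/2 ≈ 1.5000)
H(X) = 3*X/2 + 3*X²/2 (H(X) = 3*(X + X²)/2 = 3*X/2 + 3*X²/2)
(12*H(-3))*40 - 24 = (12*((3/2)*(-3)*(1 - 3)))*40 - 24 = (12*((3/2)*(-3)*(-2)))*40 - 24 = (12*9)*40 - 24 = 108*40 - 24 = 4320 - 24 = 4296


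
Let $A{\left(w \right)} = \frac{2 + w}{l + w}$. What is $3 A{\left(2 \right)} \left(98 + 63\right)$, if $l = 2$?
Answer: $483$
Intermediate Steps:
$A{\left(w \right)} = 1$ ($A{\left(w \right)} = \frac{2 + w}{2 + w} = 1$)
$3 A{\left(2 \right)} \left(98 + 63\right) = 3 \cdot 1 \left(98 + 63\right) = 3 \cdot 161 = 483$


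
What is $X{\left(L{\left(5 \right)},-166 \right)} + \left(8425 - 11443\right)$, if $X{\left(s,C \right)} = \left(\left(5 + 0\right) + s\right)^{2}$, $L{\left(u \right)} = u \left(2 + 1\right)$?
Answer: $-2618$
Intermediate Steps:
$L{\left(u \right)} = 3 u$ ($L{\left(u \right)} = u 3 = 3 u$)
$X{\left(s,C \right)} = \left(5 + s\right)^{2}$
$X{\left(L{\left(5 \right)},-166 \right)} + \left(8425 - 11443\right) = \left(5 + 3 \cdot 5\right)^{2} + \left(8425 - 11443\right) = \left(5 + 15\right)^{2} + \left(8425 - 11443\right) = 20^{2} - 3018 = 400 - 3018 = -2618$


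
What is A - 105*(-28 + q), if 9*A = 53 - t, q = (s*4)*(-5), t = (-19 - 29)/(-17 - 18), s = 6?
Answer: 4896907/315 ≈ 15546.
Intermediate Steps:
t = 48/35 (t = -48/(-35) = -48*(-1/35) = 48/35 ≈ 1.3714)
q = -120 (q = (6*4)*(-5) = 24*(-5) = -120)
A = 1807/315 (A = (53 - 1*48/35)/9 = (53 - 48/35)/9 = (1/9)*(1807/35) = 1807/315 ≈ 5.7365)
A - 105*(-28 + q) = 1807/315 - 105*(-28 - 120) = 1807/315 - 105*(-148) = 1807/315 + 15540 = 4896907/315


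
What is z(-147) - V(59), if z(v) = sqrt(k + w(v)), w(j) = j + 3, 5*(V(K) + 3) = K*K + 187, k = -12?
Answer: -3653/5 + 2*I*sqrt(39) ≈ -730.6 + 12.49*I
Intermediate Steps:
V(K) = 172/5 + K**2/5 (V(K) = -3 + (K*K + 187)/5 = -3 + (K**2 + 187)/5 = -3 + (187 + K**2)/5 = -3 + (187/5 + K**2/5) = 172/5 + K**2/5)
w(j) = 3 + j
z(v) = sqrt(-9 + v) (z(v) = sqrt(-12 + (3 + v)) = sqrt(-9 + v))
z(-147) - V(59) = sqrt(-9 - 147) - (172/5 + (1/5)*59**2) = sqrt(-156) - (172/5 + (1/5)*3481) = 2*I*sqrt(39) - (172/5 + 3481/5) = 2*I*sqrt(39) - 1*3653/5 = 2*I*sqrt(39) - 3653/5 = -3653/5 + 2*I*sqrt(39)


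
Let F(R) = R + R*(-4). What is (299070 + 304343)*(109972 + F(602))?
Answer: 65268770558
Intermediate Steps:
F(R) = -3*R (F(R) = R - 4*R = -3*R)
(299070 + 304343)*(109972 + F(602)) = (299070 + 304343)*(109972 - 3*602) = 603413*(109972 - 1806) = 603413*108166 = 65268770558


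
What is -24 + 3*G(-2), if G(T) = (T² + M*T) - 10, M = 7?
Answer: -84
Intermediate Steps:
G(T) = -10 + T² + 7*T (G(T) = (T² + 7*T) - 10 = -10 + T² + 7*T)
-24 + 3*G(-2) = -24 + 3*(-10 + (-2)² + 7*(-2)) = -24 + 3*(-10 + 4 - 14) = -24 + 3*(-20) = -24 - 60 = -84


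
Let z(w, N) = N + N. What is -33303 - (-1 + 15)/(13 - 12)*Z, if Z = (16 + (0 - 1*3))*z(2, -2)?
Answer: -32575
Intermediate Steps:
z(w, N) = 2*N
Z = -52 (Z = (16 + (0 - 1*3))*(2*(-2)) = (16 + (0 - 3))*(-4) = (16 - 3)*(-4) = 13*(-4) = -52)
-33303 - (-1 + 15)/(13 - 12)*Z = -33303 - (-1 + 15)/(13 - 12)*(-52) = -33303 - 14/1*(-52) = -33303 - 14*1*(-52) = -33303 - 14*(-52) = -33303 - 1*(-728) = -33303 + 728 = -32575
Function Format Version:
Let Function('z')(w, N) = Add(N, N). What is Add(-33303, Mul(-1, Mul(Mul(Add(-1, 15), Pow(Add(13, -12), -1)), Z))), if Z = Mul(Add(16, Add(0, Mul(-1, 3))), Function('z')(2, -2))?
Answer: -32575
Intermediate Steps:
Function('z')(w, N) = Mul(2, N)
Z = -52 (Z = Mul(Add(16, Add(0, Mul(-1, 3))), Mul(2, -2)) = Mul(Add(16, Add(0, -3)), -4) = Mul(Add(16, -3), -4) = Mul(13, -4) = -52)
Add(-33303, Mul(-1, Mul(Mul(Add(-1, 15), Pow(Add(13, -12), -1)), Z))) = Add(-33303, Mul(-1, Mul(Mul(Add(-1, 15), Pow(Add(13, -12), -1)), -52))) = Add(-33303, Mul(-1, Mul(Mul(14, Pow(1, -1)), -52))) = Add(-33303, Mul(-1, Mul(Mul(14, 1), -52))) = Add(-33303, Mul(-1, Mul(14, -52))) = Add(-33303, Mul(-1, -728)) = Add(-33303, 728) = -32575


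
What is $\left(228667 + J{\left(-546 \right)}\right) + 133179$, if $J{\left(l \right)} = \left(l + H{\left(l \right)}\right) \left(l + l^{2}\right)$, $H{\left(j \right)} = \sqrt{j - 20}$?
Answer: $-162111374 + 297570 i \sqrt{566} \approx -1.6211 \cdot 10^{8} + 7.0794 \cdot 10^{6} i$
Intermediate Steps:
$H{\left(j \right)} = \sqrt{-20 + j}$
$J{\left(l \right)} = \left(l + l^{2}\right) \left(l + \sqrt{-20 + l}\right)$ ($J{\left(l \right)} = \left(l + \sqrt{-20 + l}\right) \left(l + l^{2}\right) = \left(l + l^{2}\right) \left(l + \sqrt{-20 + l}\right)$)
$\left(228667 + J{\left(-546 \right)}\right) + 133179 = \left(228667 - 546 \left(-546 + \left(-546\right)^{2} + \sqrt{-20 - 546} - 546 \sqrt{-20 - 546}\right)\right) + 133179 = \left(228667 - 546 \left(-546 + 298116 + \sqrt{-566} - 546 \sqrt{-566}\right)\right) + 133179 = \left(228667 - 546 \left(-546 + 298116 + i \sqrt{566} - 546 i \sqrt{566}\right)\right) + 133179 = \left(228667 - 546 \left(297570 - 545 i \sqrt{566}\right)\right) + 133179 = \left(228667 - \left(162473220 - 297570 i \sqrt{566}\right)\right) + 133179 = \left(-162244553 + 297570 i \sqrt{566}\right) + 133179 = -162111374 + 297570 i \sqrt{566}$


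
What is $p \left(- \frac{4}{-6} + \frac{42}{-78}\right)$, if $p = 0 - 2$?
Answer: $- \frac{10}{39} \approx -0.25641$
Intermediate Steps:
$p = -2$ ($p = 0 - 2 = -2$)
$p \left(- \frac{4}{-6} + \frac{42}{-78}\right) = - 2 \left(- \frac{4}{-6} + \frac{42}{-78}\right) = - 2 \left(\left(-4\right) \left(- \frac{1}{6}\right) + 42 \left(- \frac{1}{78}\right)\right) = - 2 \left(\frac{2}{3} - \frac{7}{13}\right) = \left(-2\right) \frac{5}{39} = - \frac{10}{39}$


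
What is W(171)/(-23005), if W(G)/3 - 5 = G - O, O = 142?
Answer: -102/23005 ≈ -0.0044338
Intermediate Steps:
W(G) = -411 + 3*G (W(G) = 15 + 3*(G - 1*142) = 15 + 3*(G - 142) = 15 + 3*(-142 + G) = 15 + (-426 + 3*G) = -411 + 3*G)
W(171)/(-23005) = (-411 + 3*171)/(-23005) = (-411 + 513)*(-1/23005) = 102*(-1/23005) = -102/23005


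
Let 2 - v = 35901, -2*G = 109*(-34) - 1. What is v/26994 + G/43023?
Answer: -83024961/64520159 ≈ -1.2868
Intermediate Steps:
G = 3707/2 (G = -(109*(-34) - 1)/2 = -(-3706 - 1)/2 = -1/2*(-3707) = 3707/2 ≈ 1853.5)
v = -35899 (v = 2 - 1*35901 = 2 - 35901 = -35899)
v/26994 + G/43023 = -35899/26994 + (3707/2)/43023 = -35899*1/26994 + (3707/2)*(1/43023) = -35899/26994 + 3707/86046 = -83024961/64520159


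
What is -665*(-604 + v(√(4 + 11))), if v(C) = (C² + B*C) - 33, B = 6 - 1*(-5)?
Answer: 413630 - 7315*√15 ≈ 3.8530e+5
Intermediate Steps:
B = 11 (B = 6 + 5 = 11)
v(C) = -33 + C² + 11*C (v(C) = (C² + 11*C) - 33 = -33 + C² + 11*C)
-665*(-604 + v(√(4 + 11))) = -665*(-604 + (-33 + (√(4 + 11))² + 11*√(4 + 11))) = -665*(-604 + (-33 + (√15)² + 11*√15)) = -665*(-604 + (-33 + 15 + 11*√15)) = -665*(-604 + (-18 + 11*√15)) = -665*(-622 + 11*√15) = 413630 - 7315*√15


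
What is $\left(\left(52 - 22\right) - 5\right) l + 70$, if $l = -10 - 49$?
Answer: $-1405$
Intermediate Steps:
$l = -59$
$\left(\left(52 - 22\right) - 5\right) l + 70 = \left(\left(52 - 22\right) - 5\right) \left(-59\right) + 70 = \left(30 - 5\right) \left(-59\right) + 70 = 25 \left(-59\right) + 70 = -1475 + 70 = -1405$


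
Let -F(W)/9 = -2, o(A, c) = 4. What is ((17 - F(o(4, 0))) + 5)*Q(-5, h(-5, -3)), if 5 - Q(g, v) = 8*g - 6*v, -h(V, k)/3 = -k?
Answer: -36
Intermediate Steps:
h(V, k) = 3*k (h(V, k) = -(-3)*k = 3*k)
F(W) = 18 (F(W) = -9*(-2) = 18)
Q(g, v) = 5 - 8*g + 6*v (Q(g, v) = 5 - (8*g - 6*v) = 5 - (-6*v + 8*g) = 5 + (-8*g + 6*v) = 5 - 8*g + 6*v)
((17 - F(o(4, 0))) + 5)*Q(-5, h(-5, -3)) = ((17 - 1*18) + 5)*(5 - 8*(-5) + 6*(3*(-3))) = ((17 - 18) + 5)*(5 + 40 + 6*(-9)) = (-1 + 5)*(5 + 40 - 54) = 4*(-9) = -36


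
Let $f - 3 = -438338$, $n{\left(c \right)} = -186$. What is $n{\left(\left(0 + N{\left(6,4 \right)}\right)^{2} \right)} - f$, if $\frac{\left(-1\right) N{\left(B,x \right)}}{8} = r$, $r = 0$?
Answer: $438149$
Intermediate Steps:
$N{\left(B,x \right)} = 0$ ($N{\left(B,x \right)} = \left(-8\right) 0 = 0$)
$f = -438335$ ($f = 3 - 438338 = -438335$)
$n{\left(\left(0 + N{\left(6,4 \right)}\right)^{2} \right)} - f = -186 - -438335 = -186 + 438335 = 438149$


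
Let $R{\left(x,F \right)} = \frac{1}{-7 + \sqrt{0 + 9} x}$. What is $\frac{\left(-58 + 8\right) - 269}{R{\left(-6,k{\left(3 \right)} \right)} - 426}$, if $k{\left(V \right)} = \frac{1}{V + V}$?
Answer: $\frac{7975}{10651} \approx 0.74876$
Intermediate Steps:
$k{\left(V \right)} = \frac{1}{2 V}$
$R{\left(x,F \right)} = \frac{1}{-7 + 3 x}$ ($R{\left(x,F \right)} = \frac{1}{-7 + \sqrt{9} x} = \frac{1}{-7 + 3 x}$)
$\frac{\left(-58 + 8\right) - 269}{R{\left(-6,k{\left(3 \right)} \right)} - 426} = \frac{\left(-58 + 8\right) - 269}{\frac{1}{-7 + 3 \left(-6\right)} - 426} = \frac{-50 - 269}{\frac{1}{-7 - 18} - 426} = - \frac{319}{\frac{1}{-25} - 426} = - \frac{319}{- \frac{1}{25} - 426} = - \frac{319}{- \frac{10651}{25}} = \left(-319\right) \left(- \frac{25}{10651}\right) = \frac{7975}{10651}$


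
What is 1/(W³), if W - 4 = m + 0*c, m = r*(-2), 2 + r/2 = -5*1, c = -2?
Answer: 1/32768 ≈ 3.0518e-5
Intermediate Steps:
r = -14 (r = -4 + 2*(-5*1) = -4 + 2*(-5) = -4 - 10 = -14)
m = 28 (m = -14*(-2) = 28)
W = 32 (W = 4 + (28 + 0*(-2)) = 4 + (28 + 0) = 4 + 28 = 32)
1/(W³) = 1/(32³) = 1/32768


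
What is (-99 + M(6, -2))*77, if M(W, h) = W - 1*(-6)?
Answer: -6699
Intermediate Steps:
M(W, h) = 6 + W (M(W, h) = W + 6 = 6 + W)
(-99 + M(6, -2))*77 = (-99 + (6 + 6))*77 = (-99 + 12)*77 = -87*77 = -6699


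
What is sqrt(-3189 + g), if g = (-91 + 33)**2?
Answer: 5*sqrt(7) ≈ 13.229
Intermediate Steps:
g = 3364 (g = (-58)**2 = 3364)
sqrt(-3189 + g) = sqrt(-3189 + 3364) = sqrt(175) = 5*sqrt(7)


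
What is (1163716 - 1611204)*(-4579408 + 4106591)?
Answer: 211579933696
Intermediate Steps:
(1163716 - 1611204)*(-4579408 + 4106591) = -447488*(-472817) = 211579933696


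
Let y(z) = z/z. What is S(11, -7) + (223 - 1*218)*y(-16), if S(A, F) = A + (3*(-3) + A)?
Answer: 18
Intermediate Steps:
y(z) = 1
S(A, F) = -9 + 2*A (S(A, F) = A + (-9 + A) = -9 + 2*A)
S(11, -7) + (223 - 1*218)*y(-16) = (-9 + 2*11) + (223 - 1*218)*1 = (-9 + 22) + (223 - 218)*1 = 13 + 5*1 = 13 + 5 = 18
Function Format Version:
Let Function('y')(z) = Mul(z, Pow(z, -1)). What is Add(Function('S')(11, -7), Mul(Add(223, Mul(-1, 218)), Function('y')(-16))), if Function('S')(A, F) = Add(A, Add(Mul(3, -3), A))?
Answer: 18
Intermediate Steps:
Function('y')(z) = 1
Function('S')(A, F) = Add(-9, Mul(2, A)) (Function('S')(A, F) = Add(A, Add(-9, A)) = Add(-9, Mul(2, A)))
Add(Function('S')(11, -7), Mul(Add(223, Mul(-1, 218)), Function('y')(-16))) = Add(Add(-9, Mul(2, 11)), Mul(Add(223, Mul(-1, 218)), 1)) = Add(Add(-9, 22), Mul(Add(223, -218), 1)) = Add(13, Mul(5, 1)) = Add(13, 5) = 18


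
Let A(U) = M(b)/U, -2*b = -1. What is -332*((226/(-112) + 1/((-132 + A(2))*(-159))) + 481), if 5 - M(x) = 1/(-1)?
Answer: -45663828547/287154 ≈ -1.5902e+5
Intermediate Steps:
b = ½ (b = -½*(-1) = ½ ≈ 0.50000)
M(x) = 6 (M(x) = 5 - 1/(-1) = 5 - 1*(-1) = 5 + 1 = 6)
A(U) = 6/U
-332*((226/(-112) + 1/((-132 + A(2))*(-159))) + 481) = -332*((226/(-112) + 1/(-132 + 6/2*(-159))) + 481) = -332*((226*(-1/112) - 1/159/(-132 + 6*(½))) + 481) = -332*((-113/56 - 1/159/(-132 + 3)) + 481) = -332*((-113/56 - 1/159/(-129)) + 481) = -332*((-113/56 - 1/129*(-1/159)) + 481) = -332*((-113/56 + 1/20511) + 481) = -332*(-2317687/1148616 + 481) = -332*550166609/1148616 = -45663828547/287154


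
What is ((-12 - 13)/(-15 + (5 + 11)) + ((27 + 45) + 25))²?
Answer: 5184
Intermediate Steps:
((-12 - 13)/(-15 + (5 + 11)) + ((27 + 45) + 25))² = (-25/(-15 + 16) + (72 + 25))² = (-25/1 + 97)² = (-25*1 + 97)² = (-25 + 97)² = 72² = 5184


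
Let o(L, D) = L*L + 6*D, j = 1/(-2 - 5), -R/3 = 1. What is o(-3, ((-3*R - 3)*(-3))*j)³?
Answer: 5000211/343 ≈ 14578.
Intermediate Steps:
R = -3 (R = -3*1 = -3)
j = -⅐ (j = 1/(-7) = -⅐ ≈ -0.14286)
o(L, D) = L² + 6*D
o(-3, ((-3*R - 3)*(-3))*j)³ = ((-3)² + 6*(((-3*(-3) - 3)*(-3))*(-⅐)))³ = (9 + 6*(((9 - 3)*(-3))*(-⅐)))³ = (9 + 6*((6*(-3))*(-⅐)))³ = (9 + 6*(-18*(-⅐)))³ = (9 + 6*(18/7))³ = (9 + 108/7)³ = (171/7)³ = 5000211/343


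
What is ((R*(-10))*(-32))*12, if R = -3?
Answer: -11520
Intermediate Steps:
((R*(-10))*(-32))*12 = (-3*(-10)*(-32))*12 = (30*(-32))*12 = -960*12 = -11520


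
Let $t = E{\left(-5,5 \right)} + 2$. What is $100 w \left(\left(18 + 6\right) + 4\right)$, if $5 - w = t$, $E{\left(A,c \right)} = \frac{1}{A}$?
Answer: $8960$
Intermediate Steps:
$t = \frac{9}{5}$ ($t = \frac{1}{-5} + 2 = - \frac{1}{5} + 2 = \frac{9}{5} \approx 1.8$)
$w = \frac{16}{5}$ ($w = 5 - \frac{9}{5} = \frac{16}{5} \approx 3.2$)
$100 w \left(\left(18 + 6\right) + 4\right) = 100 \cdot \frac{16}{5} \left(\left(18 + 6\right) + 4\right) = 320 \left(24 + 4\right) = 320 \cdot 28 = 8960$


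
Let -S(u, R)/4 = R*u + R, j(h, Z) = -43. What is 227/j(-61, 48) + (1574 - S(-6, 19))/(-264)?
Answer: -18545/1892 ≈ -9.8018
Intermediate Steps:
S(u, R) = -4*R - 4*R*u (S(u, R) = -4*(R*u + R) = -4*(R + R*u) = -4*R - 4*R*u)
227/j(-61, 48) + (1574 - S(-6, 19))/(-264) = 227/(-43) + (1574 - (-4)*19*(1 - 6))/(-264) = 227*(-1/43) + (1574 - (-4)*19*(-5))*(-1/264) = -227/43 + (1574 - 1*380)*(-1/264) = -227/43 + (1574 - 380)*(-1/264) = -227/43 + 1194*(-1/264) = -227/43 - 199/44 = -18545/1892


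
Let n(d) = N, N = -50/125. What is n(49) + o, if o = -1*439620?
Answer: -2198102/5 ≈ -4.3962e+5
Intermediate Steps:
o = -439620
N = -⅖ (N = -50*1/125 = -⅖ ≈ -0.40000)
n(d) = -⅖
n(49) + o = -⅖ - 439620 = -2198102/5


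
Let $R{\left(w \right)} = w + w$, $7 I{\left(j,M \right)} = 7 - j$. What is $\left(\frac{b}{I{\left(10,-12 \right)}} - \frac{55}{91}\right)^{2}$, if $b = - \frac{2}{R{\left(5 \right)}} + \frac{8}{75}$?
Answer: $\frac{62663056}{419225625} \approx 0.14947$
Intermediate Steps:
$I{\left(j,M \right)} = 1 - \frac{j}{7}$ ($I{\left(j,M \right)} = \frac{7 - j}{7} = 1 - \frac{j}{7}$)
$R{\left(w \right)} = 2 w$
$b = - \frac{7}{75}$ ($b = - \frac{2}{2 \cdot 5} + \frac{8}{75} = - \frac{2}{10} + 8 \cdot \frac{1}{75} = \left(-2\right) \frac{1}{10} + \frac{8}{75} = - \frac{1}{5} + \frac{8}{75} = - \frac{7}{75} \approx -0.093333$)
$\left(\frac{b}{I{\left(10,-12 \right)}} - \frac{55}{91}\right)^{2} = \left(- \frac{7}{75 \left(1 - \frac{10}{7}\right)} - \frac{55}{91}\right)^{2} = \left(- \frac{7}{75 \left(- \frac{3}{7}\right)} - \frac{55}{91}\right)^{2} = \left(\left(- \frac{7}{75}\right) \left(- \frac{7}{3}\right) - \frac{55}{91}\right)^{2} = \left(\frac{49}{225} - \frac{55}{91}\right)^{2} = \left(- \frac{7916}{20475}\right)^{2} = \frac{62663056}{419225625}$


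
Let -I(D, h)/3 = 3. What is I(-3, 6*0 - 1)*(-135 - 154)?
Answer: 2601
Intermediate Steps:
I(D, h) = -9 (I(D, h) = -3*3 = -9)
I(-3, 6*0 - 1)*(-135 - 154) = -9*(-135 - 154) = -9*(-289) = 2601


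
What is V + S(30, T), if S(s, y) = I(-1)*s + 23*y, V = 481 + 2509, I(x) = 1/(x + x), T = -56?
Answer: 1687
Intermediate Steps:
I(x) = 1/(2*x)
V = 2990
S(s, y) = 23*y - s/2 (S(s, y) = ((1/2)/(-1))*s + 23*y = ((1/2)*(-1))*s + 23*y = -s/2 + 23*y = 23*y - s/2)
V + S(30, T) = 2990 + (23*(-56) - 1/2*30) = 2990 + (-1288 - 15) = 2990 - 1303 = 1687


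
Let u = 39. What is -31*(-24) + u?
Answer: 783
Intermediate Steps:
-31*(-24) + u = -31*(-24) + 39 = 744 + 39 = 783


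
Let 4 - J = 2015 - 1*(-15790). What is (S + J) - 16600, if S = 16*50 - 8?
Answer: -33609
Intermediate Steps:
J = -17801 (J = 4 - (2015 - 1*(-15790)) = 4 - (2015 + 15790) = 4 - 1*17805 = 4 - 17805 = -17801)
S = 792 (S = 800 - 8 = 792)
(S + J) - 16600 = (792 - 17801) - 16600 = -17009 - 16600 = -33609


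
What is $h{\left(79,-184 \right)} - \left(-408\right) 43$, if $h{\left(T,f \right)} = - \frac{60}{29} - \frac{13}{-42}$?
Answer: $\frac{21366449}{1218} \approx 17542.0$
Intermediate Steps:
$h{\left(T,f \right)} = - \frac{2143}{1218}$ ($h{\left(T,f \right)} = \left(-60\right) \frac{1}{29} - - \frac{13}{42} = - \frac{60}{29} + \frac{13}{42} = - \frac{2143}{1218}$)
$h{\left(79,-184 \right)} - \left(-408\right) 43 = - \frac{2143}{1218} - \left(-408\right) 43 = - \frac{2143}{1218} - -17544 = - \frac{2143}{1218} + 17544 = \frac{21366449}{1218}$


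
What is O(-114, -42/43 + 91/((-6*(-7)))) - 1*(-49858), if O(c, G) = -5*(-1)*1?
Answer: 49863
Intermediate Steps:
O(c, G) = 5 (O(c, G) = 5*1 = 5)
O(-114, -42/43 + 91/((-6*(-7)))) - 1*(-49858) = 5 - 1*(-49858) = 5 + 49858 = 49863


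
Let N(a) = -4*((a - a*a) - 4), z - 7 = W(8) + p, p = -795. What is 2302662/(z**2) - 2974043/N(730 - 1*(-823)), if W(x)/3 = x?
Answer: 1279007465347/351714780240 ≈ 3.6365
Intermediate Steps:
W(x) = 3*x
z = -764 (z = 7 + (3*8 - 795) = 7 + (24 - 795) = 7 - 771 = -764)
N(a) = 16 - 4*a + 4*a**2 (N(a) = -4*((a - a**2) - 4) = -4*(-4 + a - a**2) = 16 - 4*a + 4*a**2)
2302662/(z**2) - 2974043/N(730 - 1*(-823)) = 2302662/((-764)**2) - 2974043/(16 - 4*(730 - 1*(-823)) + 4*(730 - 1*(-823))**2) = 2302662/583696 - 2974043/(16 - 4*(730 + 823) + 4*(730 + 823)**2) = 2302662*(1/583696) - 2974043/(16 - 4*1553 + 4*1553**2) = 1151331/291848 - 2974043/(16 - 6212 + 4*2411809) = 1151331/291848 - 2974043/(16 - 6212 + 9647236) = 1151331/291848 - 2974043/9641040 = 1279007465347/351714780240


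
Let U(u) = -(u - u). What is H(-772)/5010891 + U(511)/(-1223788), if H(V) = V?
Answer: -772/5010891 ≈ -0.00015406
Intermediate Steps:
U(u) = 0 (U(u) = -1*0 = 0)
H(-772)/5010891 + U(511)/(-1223788) = -772/5010891 + 0/(-1223788) = -772*1/5010891 + 0*(-1/1223788) = -772/5010891 + 0 = -772/5010891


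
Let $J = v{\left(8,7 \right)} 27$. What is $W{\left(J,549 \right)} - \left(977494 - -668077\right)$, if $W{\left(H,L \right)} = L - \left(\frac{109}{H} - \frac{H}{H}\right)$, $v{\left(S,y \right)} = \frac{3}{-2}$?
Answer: $- \frac{133246483}{81} \approx -1.645 \cdot 10^{6}$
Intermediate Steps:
$v{\left(S,y \right)} = - \frac{3}{2}$ ($v{\left(S,y \right)} = 3 \left(- \frac{1}{2}\right) = - \frac{3}{2}$)
$J = - \frac{81}{2}$ ($J = \left(- \frac{3}{2}\right) 27 = - \frac{81}{2} \approx -40.5$)
$W{\left(H,L \right)} = 1 + L - \frac{109}{H}$ ($W{\left(H,L \right)} = L + \left(1 - \frac{109}{H}\right) = 1 + L - \frac{109}{H}$)
$W{\left(J,549 \right)} - \left(977494 - -668077\right) = \left(1 + 549 - \frac{109}{- \frac{81}{2}}\right) - \left(977494 - -668077\right) = \left(1 + 549 - - \frac{218}{81}\right) - \left(977494 + 668077\right) = \left(1 + 549 + \frac{218}{81}\right) - 1645571 = \frac{44768}{81} - 1645571 = - \frac{133246483}{81}$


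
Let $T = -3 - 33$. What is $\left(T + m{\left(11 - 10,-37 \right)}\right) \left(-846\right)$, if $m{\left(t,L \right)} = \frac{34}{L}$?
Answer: $\frac{1155636}{37} \approx 31233.0$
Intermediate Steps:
$T = -36$ ($T = -3 - 33 = -36$)
$\left(T + m{\left(11 - 10,-37 \right)}\right) \left(-846\right) = \left(-36 + \frac{34}{-37}\right) \left(-846\right) = \left(-36 + 34 \left(- \frac{1}{37}\right)\right) \left(-846\right) = \left(-36 - \frac{34}{37}\right) \left(-846\right) = \left(- \frac{1366}{37}\right) \left(-846\right) = \frac{1155636}{37}$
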